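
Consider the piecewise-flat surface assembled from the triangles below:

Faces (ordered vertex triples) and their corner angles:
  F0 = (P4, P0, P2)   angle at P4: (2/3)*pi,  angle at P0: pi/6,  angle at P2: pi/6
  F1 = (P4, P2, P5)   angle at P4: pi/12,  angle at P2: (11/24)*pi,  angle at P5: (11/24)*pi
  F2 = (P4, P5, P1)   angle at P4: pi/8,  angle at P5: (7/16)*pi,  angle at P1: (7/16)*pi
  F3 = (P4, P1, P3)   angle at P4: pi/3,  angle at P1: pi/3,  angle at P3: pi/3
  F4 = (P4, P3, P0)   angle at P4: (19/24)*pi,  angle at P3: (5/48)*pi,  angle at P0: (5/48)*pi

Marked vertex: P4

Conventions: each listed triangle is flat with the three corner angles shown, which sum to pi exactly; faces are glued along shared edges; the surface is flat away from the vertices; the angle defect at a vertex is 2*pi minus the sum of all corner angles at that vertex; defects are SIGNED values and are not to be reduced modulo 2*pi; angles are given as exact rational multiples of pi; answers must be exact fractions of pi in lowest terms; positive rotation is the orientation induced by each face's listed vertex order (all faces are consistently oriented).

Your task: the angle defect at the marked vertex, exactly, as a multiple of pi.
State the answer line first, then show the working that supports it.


Answer: defect(P4) = 0

Sum of corner angles at P4: 2*pi
defect = 2*pi - 2*pi


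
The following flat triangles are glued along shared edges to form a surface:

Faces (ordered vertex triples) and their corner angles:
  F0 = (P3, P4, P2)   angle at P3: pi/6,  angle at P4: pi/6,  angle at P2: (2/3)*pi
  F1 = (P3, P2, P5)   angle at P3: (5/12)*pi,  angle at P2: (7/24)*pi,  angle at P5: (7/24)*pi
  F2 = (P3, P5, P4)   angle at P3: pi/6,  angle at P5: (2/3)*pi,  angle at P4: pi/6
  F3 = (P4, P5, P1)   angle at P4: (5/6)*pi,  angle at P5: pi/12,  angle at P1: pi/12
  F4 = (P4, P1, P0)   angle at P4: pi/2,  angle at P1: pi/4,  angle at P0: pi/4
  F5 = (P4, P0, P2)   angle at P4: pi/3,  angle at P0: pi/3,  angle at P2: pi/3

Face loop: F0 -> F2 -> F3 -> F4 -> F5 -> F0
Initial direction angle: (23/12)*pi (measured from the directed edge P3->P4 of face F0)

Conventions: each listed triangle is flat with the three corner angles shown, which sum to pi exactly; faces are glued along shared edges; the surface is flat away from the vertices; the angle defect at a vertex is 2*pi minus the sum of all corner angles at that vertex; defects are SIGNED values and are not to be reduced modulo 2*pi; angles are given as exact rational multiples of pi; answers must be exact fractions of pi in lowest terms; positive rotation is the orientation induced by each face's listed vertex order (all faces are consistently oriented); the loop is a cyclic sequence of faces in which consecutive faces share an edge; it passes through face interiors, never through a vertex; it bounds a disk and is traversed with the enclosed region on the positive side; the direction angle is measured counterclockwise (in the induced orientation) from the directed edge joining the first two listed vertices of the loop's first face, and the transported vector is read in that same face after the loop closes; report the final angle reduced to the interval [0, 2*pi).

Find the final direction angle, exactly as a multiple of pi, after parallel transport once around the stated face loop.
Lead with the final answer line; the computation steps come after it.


Answer: final direction angle = (23/12)*pi

enclosed vertex P4: corner angles sum to 2*pi, defect = 2*pi - 2*pi = 0
by Gauss-Bonnet the loop rotates the vector by the enclosed defect sum (positive orientation, mod 2*pi)
final angle = (23/12)*pi + 0 = (23/12)*pi (mod 2*pi)


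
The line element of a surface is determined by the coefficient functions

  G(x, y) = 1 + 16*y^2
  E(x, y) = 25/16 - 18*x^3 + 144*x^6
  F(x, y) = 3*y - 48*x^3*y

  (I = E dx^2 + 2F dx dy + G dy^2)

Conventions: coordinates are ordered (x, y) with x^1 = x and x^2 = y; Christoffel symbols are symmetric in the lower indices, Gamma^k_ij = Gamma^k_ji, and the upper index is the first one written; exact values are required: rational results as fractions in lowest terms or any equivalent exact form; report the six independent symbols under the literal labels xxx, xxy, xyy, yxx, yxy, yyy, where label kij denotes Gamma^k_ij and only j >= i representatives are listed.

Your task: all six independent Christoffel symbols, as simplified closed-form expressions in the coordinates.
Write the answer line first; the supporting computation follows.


Answer: Gamma_xxx = (6912*x^5 - 432*x^2)/(2304*x^6 - 288*x^3 + 256*y^2 + 25), Gamma_xxy = 0, Gamma_xyy = (48 - 768*x^3)/(2304*x^6 - 288*x^3 + 256*y^2 + 25), Gamma_yxx = -2304*x^2*y/(2304*x^6 - 288*x^3 + 256*y^2 + 25), Gamma_yxy = 0, Gamma_yyy = 256*y/(2304*x^6 - 288*x^3 + 256*y^2 + 25)

E = 25/16 - 18*x^3 + 144*x^6; F = 3*y - 48*x^3*y; G = 1 + 16*y^2
Gamma^k_ij = (1/2) g^{kl} (d_i g_jl + d_j g_il - d_l g_ij), with g^inv = (1/(EG-F^2)) [[G, -F], [-F, E]]
first partials: E_x = -54*x^2 + 864*x^5, E_y = 0, F_x = -144*x^2*y, F_y = 3 - 48*x^3, G_x = 0, G_y = 32*y
D = EG - F^2 = 25/16 + 16*y^2 - 18*x^3 + 144*x^6
expanded: Gamma^x_xx = (G E_x - 2F F_x + F E_y)/(2D), Gamma^x_xy = (G E_y - F G_x)/(2D), Gamma^x_yy = (2G F_y - G G_x - F G_y)/(2D), Gamma^y_xx = (2E F_x - E E_y - F E_x)/(2D), Gamma^y_xy = (E G_x - F E_y)/(2D), Gamma^y_yy = (E G_y - 2F F_y + F G_x)/(2D); substitute and cancel common factors


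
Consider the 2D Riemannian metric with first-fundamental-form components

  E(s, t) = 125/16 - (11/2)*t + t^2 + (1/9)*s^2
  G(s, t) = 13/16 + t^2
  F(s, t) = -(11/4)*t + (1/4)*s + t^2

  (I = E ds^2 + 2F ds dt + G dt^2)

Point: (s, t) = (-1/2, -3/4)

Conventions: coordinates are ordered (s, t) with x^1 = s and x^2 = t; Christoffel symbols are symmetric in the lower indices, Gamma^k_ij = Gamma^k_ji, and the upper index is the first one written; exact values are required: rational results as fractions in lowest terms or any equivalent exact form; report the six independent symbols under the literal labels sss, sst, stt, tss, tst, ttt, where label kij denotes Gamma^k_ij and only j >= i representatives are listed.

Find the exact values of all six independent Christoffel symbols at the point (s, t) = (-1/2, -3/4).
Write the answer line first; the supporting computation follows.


Answer: Gamma_sss = -2722/3161, Gamma_sst = -1386/3161, Gamma_stt = -1143/3161, Gamma_tss = 13570/3161, Gamma_tst = 2520/3161, Gamma_ttt = 354/3161

E = 451/36, F = 5/2, G = 11/8 at the point
E_s = -1/9, E_t = -7, F_s = 1/4, F_t = -17/4, G_s = 0, G_t = -3/2
EG - F^2 = 3161/288;  g^inv = (288/3161) * [[11/8, -5/2], [-5/2, 451/36]]
first-kind symbols [ij,l] = (1/2)(d_i g_jl + d_j g_il - d_l g_ij): [ss,s] = E_s/2 = -1/18, [ss,t] = F_s - E_t/2 = 15/4, [st,s] = E_t/2 = -7/2, [st,t] = G_s/2 = 0, [tt,s] = F_t - G_s/2 = -17/4, [tt,t] = G_t/2 = -3/4
Gamma^s_ij = (G*[ij,s] - F*[ij,t])/(EG - F^2), Gamma^t_ij = (E*[ij,t] - F*[ij,s])/(EG - F^2)


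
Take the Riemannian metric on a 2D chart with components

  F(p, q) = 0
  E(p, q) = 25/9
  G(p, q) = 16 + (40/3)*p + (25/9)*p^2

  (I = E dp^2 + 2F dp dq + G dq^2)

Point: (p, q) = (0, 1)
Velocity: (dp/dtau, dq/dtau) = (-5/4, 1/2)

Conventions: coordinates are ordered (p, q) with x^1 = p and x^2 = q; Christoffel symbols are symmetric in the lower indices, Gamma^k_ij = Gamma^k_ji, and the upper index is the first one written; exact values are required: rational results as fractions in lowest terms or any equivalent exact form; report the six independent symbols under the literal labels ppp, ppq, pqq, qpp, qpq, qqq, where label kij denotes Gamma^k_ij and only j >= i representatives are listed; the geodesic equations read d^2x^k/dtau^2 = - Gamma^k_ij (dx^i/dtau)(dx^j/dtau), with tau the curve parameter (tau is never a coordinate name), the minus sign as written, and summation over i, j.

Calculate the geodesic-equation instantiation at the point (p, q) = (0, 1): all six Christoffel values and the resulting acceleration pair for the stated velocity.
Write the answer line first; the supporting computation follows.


Answer: Gamma_ppp = 0, Gamma_ppq = 0, Gamma_pqq = -12/5, Gamma_qpp = 0, Gamma_qpq = 5/12, Gamma_qqq = 0; accelerations (d^2p/dtau^2, d^2q/dtau^2) = (3/5, 25/48)

E = 25/9, F = 0, G = 16 at the point
E_p = 0, E_q = 0, F_p = 0, F_q = 0, G_p = 40/3, G_q = 0
EG - F^2 = 400/9;  g^inv = (9/400) * [[16, 0], [0, 25/9]]
first-kind symbols [ij,l] = (1/2)(d_i g_jl + d_j g_il - d_l g_ij): [pp,p] = E_p/2 = 0, [pp,q] = F_p - E_q/2 = 0, [pq,p] = E_q/2 = 0, [pq,q] = G_p/2 = 20/3, [qq,p] = F_q - G_p/2 = -20/3, [qq,q] = G_q/2 = 0
Gamma^p_ij = (G*[ij,p] - F*[ij,q])/(EG - F^2), Gamma^q_ij = (E*[ij,q] - F*[ij,p])/(EG - F^2)
Gamma_ppp = 0, Gamma_ppq = 0, Gamma_pqq = -12/5, Gamma_qpp = 0, Gamma_qpq = 5/12, Gamma_qqq = 0
d^2p/dtau^2 = -(Gamma_ppp*(-5/4)^2 + 2*Gamma_ppq*(-5/4)*(1/2) + Gamma_pqq*(1/2)^2) = 3/5
d^2q/dtau^2 = -(Gamma_qpp*(-5/4)^2 + 2*Gamma_qpq*(-5/4)*(1/2) + Gamma_qqq*(1/2)^2) = 25/48


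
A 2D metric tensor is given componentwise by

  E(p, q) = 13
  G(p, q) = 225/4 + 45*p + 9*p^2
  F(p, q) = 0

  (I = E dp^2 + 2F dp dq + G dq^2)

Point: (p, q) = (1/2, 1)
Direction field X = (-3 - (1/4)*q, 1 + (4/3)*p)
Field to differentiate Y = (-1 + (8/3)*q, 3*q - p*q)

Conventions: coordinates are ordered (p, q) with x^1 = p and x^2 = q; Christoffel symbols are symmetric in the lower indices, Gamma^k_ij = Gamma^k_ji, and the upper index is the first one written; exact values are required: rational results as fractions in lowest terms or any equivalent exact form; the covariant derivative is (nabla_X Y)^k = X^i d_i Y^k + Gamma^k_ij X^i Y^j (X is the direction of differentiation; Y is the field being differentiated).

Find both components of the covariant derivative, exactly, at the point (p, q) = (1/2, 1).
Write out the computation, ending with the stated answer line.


E = 13, F = 0, G = 81 at the point
E_p = 0, E_q = 0, F_p = 0, F_q = 0, G_p = 54, G_q = 0
EG - F^2 = 1053;  g^inv = (1/1053) * [[81, 0], [0, 13]]
first-kind symbols [ij,l] = (1/2)(d_i g_jl + d_j g_il - d_l g_ij): [pp,p] = E_p/2 = 0, [pp,q] = F_p - E_q/2 = 0, [pq,p] = E_q/2 = 0, [pq,q] = G_p/2 = 27, [qq,p] = F_q - G_p/2 = -27, [qq,q] = G_q/2 = 0
Gamma^p_ij = (G*[ij,p] - F*[ij,q])/(EG - F^2), Gamma^q_ij = (E*[ij,q] - F*[ij,p])/(EG - F^2)
Gamma_ppp = 0, Gamma_ppq = 0, Gamma_pqq = -27/13, Gamma_qpp = 0, Gamma_qpq = 1/3, Gamma_qqq = 0
X = (-13/4, 5/3), Y = (5/3, 5/2) at the point

Answer: (nabla_X Y)^p = -985/234, (nabla_X Y)^q = 1217/216


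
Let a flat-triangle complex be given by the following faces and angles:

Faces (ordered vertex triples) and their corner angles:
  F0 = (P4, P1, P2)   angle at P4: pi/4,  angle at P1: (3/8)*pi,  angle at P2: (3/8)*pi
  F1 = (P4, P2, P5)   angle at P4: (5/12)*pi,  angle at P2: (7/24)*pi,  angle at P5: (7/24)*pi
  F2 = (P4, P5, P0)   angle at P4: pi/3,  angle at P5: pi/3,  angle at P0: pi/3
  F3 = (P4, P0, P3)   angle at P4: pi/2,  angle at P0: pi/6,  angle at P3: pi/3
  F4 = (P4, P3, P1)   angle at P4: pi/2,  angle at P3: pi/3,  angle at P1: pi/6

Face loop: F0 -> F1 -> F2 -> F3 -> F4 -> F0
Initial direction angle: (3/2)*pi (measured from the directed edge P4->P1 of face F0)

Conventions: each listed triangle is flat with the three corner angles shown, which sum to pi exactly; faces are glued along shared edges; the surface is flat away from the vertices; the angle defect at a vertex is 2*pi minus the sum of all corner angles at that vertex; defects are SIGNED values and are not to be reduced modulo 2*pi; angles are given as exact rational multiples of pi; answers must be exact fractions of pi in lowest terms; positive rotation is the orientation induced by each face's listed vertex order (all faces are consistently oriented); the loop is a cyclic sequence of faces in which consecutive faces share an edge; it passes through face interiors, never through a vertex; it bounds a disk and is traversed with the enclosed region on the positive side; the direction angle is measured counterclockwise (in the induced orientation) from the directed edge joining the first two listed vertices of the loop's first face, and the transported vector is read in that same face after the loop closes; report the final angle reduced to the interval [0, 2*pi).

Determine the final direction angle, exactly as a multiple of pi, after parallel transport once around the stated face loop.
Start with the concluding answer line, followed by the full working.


Answer: final direction angle = (3/2)*pi

enclosed vertex P4: corner angles sum to 2*pi, defect = 2*pi - 2*pi = 0
final direction = starting direction + enclosed defect total, reduced mod 2*pi (induced orientation)
final angle = (3/2)*pi + 0 = (3/2)*pi (mod 2*pi)


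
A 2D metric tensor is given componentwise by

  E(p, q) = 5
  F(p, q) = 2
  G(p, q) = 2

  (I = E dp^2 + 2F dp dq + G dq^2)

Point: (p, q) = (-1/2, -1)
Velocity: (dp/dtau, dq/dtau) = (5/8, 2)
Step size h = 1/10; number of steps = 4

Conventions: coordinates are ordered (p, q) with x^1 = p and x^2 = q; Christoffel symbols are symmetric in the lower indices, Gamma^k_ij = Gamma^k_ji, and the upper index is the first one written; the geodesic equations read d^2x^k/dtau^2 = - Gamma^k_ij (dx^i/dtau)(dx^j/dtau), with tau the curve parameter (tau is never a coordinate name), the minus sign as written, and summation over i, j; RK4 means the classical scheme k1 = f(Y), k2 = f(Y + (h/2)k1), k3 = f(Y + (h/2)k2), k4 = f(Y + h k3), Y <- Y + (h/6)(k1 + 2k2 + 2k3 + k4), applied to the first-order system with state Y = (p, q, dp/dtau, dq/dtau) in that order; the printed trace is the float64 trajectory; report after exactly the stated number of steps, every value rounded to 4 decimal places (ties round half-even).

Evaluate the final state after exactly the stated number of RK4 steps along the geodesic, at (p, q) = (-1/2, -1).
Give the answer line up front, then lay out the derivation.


Answer: p = -0.2500, q = -0.2000, dp/dtau = 0.6250, dq/dtau = 2.0000

f(Y) = (dp/dtau, dq/dtau, -Gamma^p_ij Y'^i Y'^j, -Gamma^q_ij Y'^i Y'^j) with the Gammas evaluated at the stage position; h = 0.100000; intermediate values shown to 6 dp
step 0: p = -0.5000, q = -1.0000, dp/dtau = 0.6250, dq/dtau = 2.0000
step 1:
  k1: at (p, q) = (-0.500000, -1.000000), (dp/dtau, dq/dtau) = (0.625000, 2.000000); Gamma_ppp = 0.000000, Gamma_ppq = 0.000000, Gamma_pqq = 0.000000, Gamma_qpp = 0.000000, Gamma_qpq = 0.000000, Gamma_qqq = 0.000000; k1 = (0.625000, 2.000000, 0.000000, 0.000000)
  k2: at (p, q) = (-0.468750, -0.900000), (dp/dtau, dq/dtau) = (0.625000, 2.000000); Gamma_ppp = 0.000000, Gamma_ppq = 0.000000, Gamma_pqq = 0.000000, Gamma_qpp = 0.000000, Gamma_qpq = 0.000000, Gamma_qqq = 0.000000; k2 = (0.625000, 2.000000, 0.000000, 0.000000)
  k3: at (p, q) = (-0.468750, -0.900000), (dp/dtau, dq/dtau) = (0.625000, 2.000000); Gamma_ppp = 0.000000, Gamma_ppq = 0.000000, Gamma_pqq = 0.000000, Gamma_qpp = 0.000000, Gamma_qpq = 0.000000, Gamma_qqq = 0.000000; k3 = (0.625000, 2.000000, 0.000000, 0.000000)
  k4: at (p, q) = (-0.437500, -0.800000), (dp/dtau, dq/dtau) = (0.625000, 2.000000); Gamma_ppp = 0.000000, Gamma_ppq = 0.000000, Gamma_pqq = 0.000000, Gamma_qpp = 0.000000, Gamma_qpq = 0.000000, Gamma_qqq = 0.000000; k4 = (0.625000, 2.000000, 0.000000, 0.000000)
  Y <- Y + (h/6)(k1 + 2k2 + 2k3 + k4): p = -0.4375, q = -0.8000, dp/dtau = 0.6250, dq/dtau = 2.0000
step 2:
  k1: at (p, q) = (-0.437500, -0.800000), (dp/dtau, dq/dtau) = (0.625000, 2.000000); Gamma_ppp = 0.000000, Gamma_ppq = 0.000000, Gamma_pqq = 0.000000, Gamma_qpp = 0.000000, Gamma_qpq = 0.000000, Gamma_qqq = 0.000000; k1 = (0.625000, 2.000000, 0.000000, 0.000000)
  k2: at (p, q) = (-0.406250, -0.700000), (dp/dtau, dq/dtau) = (0.625000, 2.000000); Gamma_ppp = 0.000000, Gamma_ppq = 0.000000, Gamma_pqq = 0.000000, Gamma_qpp = 0.000000, Gamma_qpq = 0.000000, Gamma_qqq = 0.000000; k2 = (0.625000, 2.000000, 0.000000, 0.000000)
  k3: at (p, q) = (-0.406250, -0.700000), (dp/dtau, dq/dtau) = (0.625000, 2.000000); Gamma_ppp = 0.000000, Gamma_ppq = 0.000000, Gamma_pqq = 0.000000, Gamma_qpp = 0.000000, Gamma_qpq = 0.000000, Gamma_qqq = 0.000000; k3 = (0.625000, 2.000000, 0.000000, 0.000000)
  k4: at (p, q) = (-0.375000, -0.600000), (dp/dtau, dq/dtau) = (0.625000, 2.000000); Gamma_ppp = 0.000000, Gamma_ppq = 0.000000, Gamma_pqq = 0.000000, Gamma_qpp = 0.000000, Gamma_qpq = 0.000000, Gamma_qqq = 0.000000; k4 = (0.625000, 2.000000, 0.000000, 0.000000)
  Y <- Y + (h/6)(k1 + 2k2 + 2k3 + k4): p = -0.3750, q = -0.6000, dp/dtau = 0.6250, dq/dtau = 2.0000
step 3:
  k1: at (p, q) = (-0.375000, -0.600000), (dp/dtau, dq/dtau) = (0.625000, 2.000000); Gamma_ppp = 0.000000, Gamma_ppq = 0.000000, Gamma_pqq = 0.000000, Gamma_qpp = 0.000000, Gamma_qpq = 0.000000, Gamma_qqq = 0.000000; k1 = (0.625000, 2.000000, 0.000000, 0.000000)
  k2: at (p, q) = (-0.343750, -0.500000), (dp/dtau, dq/dtau) = (0.625000, 2.000000); Gamma_ppp = 0.000000, Gamma_ppq = 0.000000, Gamma_pqq = 0.000000, Gamma_qpp = 0.000000, Gamma_qpq = 0.000000, Gamma_qqq = 0.000000; k2 = (0.625000, 2.000000, 0.000000, 0.000000)
  k3: at (p, q) = (-0.343750, -0.500000), (dp/dtau, dq/dtau) = (0.625000, 2.000000); Gamma_ppp = 0.000000, Gamma_ppq = 0.000000, Gamma_pqq = 0.000000, Gamma_qpp = 0.000000, Gamma_qpq = 0.000000, Gamma_qqq = 0.000000; k3 = (0.625000, 2.000000, 0.000000, 0.000000)
  k4: at (p, q) = (-0.312500, -0.400000), (dp/dtau, dq/dtau) = (0.625000, 2.000000); Gamma_ppp = 0.000000, Gamma_ppq = 0.000000, Gamma_pqq = 0.000000, Gamma_qpp = 0.000000, Gamma_qpq = 0.000000, Gamma_qqq = 0.000000; k4 = (0.625000, 2.000000, 0.000000, 0.000000)
  Y <- Y + (h/6)(k1 + 2k2 + 2k3 + k4): p = -0.3125, q = -0.4000, dp/dtau = 0.6250, dq/dtau = 2.0000
step 4:
  k1: at (p, q) = (-0.312500, -0.400000), (dp/dtau, dq/dtau) = (0.625000, 2.000000); Gamma_ppp = 0.000000, Gamma_ppq = 0.000000, Gamma_pqq = 0.000000, Gamma_qpp = 0.000000, Gamma_qpq = 0.000000, Gamma_qqq = 0.000000; k1 = (0.625000, 2.000000, 0.000000, 0.000000)
  k2: at (p, q) = (-0.281250, -0.300000), (dp/dtau, dq/dtau) = (0.625000, 2.000000); Gamma_ppp = 0.000000, Gamma_ppq = 0.000000, Gamma_pqq = 0.000000, Gamma_qpp = 0.000000, Gamma_qpq = 0.000000, Gamma_qqq = 0.000000; k2 = (0.625000, 2.000000, 0.000000, 0.000000)
  k3: at (p, q) = (-0.281250, -0.300000), (dp/dtau, dq/dtau) = (0.625000, 2.000000); Gamma_ppp = 0.000000, Gamma_ppq = 0.000000, Gamma_pqq = 0.000000, Gamma_qpp = 0.000000, Gamma_qpq = 0.000000, Gamma_qqq = 0.000000; k3 = (0.625000, 2.000000, 0.000000, 0.000000)
  k4: at (p, q) = (-0.250000, -0.200000), (dp/dtau, dq/dtau) = (0.625000, 2.000000); Gamma_ppp = 0.000000, Gamma_ppq = 0.000000, Gamma_pqq = 0.000000, Gamma_qpp = 0.000000, Gamma_qpq = 0.000000, Gamma_qqq = 0.000000; k4 = (0.625000, 2.000000, 0.000000, 0.000000)
  Y <- Y + (h/6)(k1 + 2k2 + 2k3 + k4): p = -0.2500, q = -0.2000, dp/dtau = 0.6250, dq/dtau = 2.0000


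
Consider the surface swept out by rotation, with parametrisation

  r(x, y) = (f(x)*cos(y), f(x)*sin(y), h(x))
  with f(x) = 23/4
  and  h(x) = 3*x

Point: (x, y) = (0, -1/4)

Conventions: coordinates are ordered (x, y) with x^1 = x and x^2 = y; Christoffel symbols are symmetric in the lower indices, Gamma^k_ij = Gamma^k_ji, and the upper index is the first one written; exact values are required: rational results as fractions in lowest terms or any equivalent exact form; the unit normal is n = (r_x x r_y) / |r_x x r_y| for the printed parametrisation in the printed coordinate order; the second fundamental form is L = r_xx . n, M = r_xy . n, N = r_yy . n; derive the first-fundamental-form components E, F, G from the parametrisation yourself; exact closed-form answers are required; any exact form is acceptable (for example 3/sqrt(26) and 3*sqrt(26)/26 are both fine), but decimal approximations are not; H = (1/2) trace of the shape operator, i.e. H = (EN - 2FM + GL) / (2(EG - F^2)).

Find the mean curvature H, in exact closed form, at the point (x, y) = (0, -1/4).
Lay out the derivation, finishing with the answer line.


f = 23/4, f' = 0, f'' = 0, h' = 3, h'' = 0
E = 9, F = 0, G = 529/16; answer radicand W^2 = 9
unnormalised second-form numerators: l = 0, m = 0, n = 69/4; L = l/sqrt(9), and similarly M = m/sqrt(W^2), N = n/sqrt(W^2)
H = (E*n - 2*F*m + G*l) / (2*(EG - F^2)*sqrt(W^2)); E*n - 2*F*m + G*l = 621/4, EG - F^2 = 4761/16, so H = (6/23)/sqrt(9)

Answer: H = 2/23


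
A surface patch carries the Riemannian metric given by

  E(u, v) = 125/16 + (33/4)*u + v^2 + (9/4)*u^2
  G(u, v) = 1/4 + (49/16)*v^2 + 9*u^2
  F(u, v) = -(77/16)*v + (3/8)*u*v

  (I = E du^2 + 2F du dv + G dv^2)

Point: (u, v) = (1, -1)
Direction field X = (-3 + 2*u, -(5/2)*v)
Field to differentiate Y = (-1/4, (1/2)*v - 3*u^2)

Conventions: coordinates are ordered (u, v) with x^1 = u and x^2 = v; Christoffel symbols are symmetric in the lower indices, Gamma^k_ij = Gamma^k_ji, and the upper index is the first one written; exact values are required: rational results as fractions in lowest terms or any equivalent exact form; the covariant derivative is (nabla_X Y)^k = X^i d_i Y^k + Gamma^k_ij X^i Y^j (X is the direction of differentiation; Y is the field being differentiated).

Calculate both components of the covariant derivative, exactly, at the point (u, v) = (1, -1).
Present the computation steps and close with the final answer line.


E = 309/16, F = 71/16, G = 197/16 at the point
E_u = 51/4, E_v = -2, F_u = -3/8, F_v = -71/16, G_u = 18, G_v = -49/8
EG - F^2 = 6979/32;  g^inv = (32/6979) * [[197/16, -71/16], [-71/16, 309/16]]
first-kind symbols [ij,l] = (1/2)(d_i g_jl + d_j g_il - d_l g_ij): [uu,u] = E_u/2 = 51/8, [uu,v] = F_u - E_v/2 = 5/8, [uv,u] = E_v/2 = -1, [uv,v] = G_u/2 = 9, [vv,u] = F_v - G_u/2 = -215/16, [vv,v] = G_v/2 = -49/16
Gamma^u_ij = (G*[ij,u] - F*[ij,v])/(EG - F^2), Gamma^v_ij = (E*[ij,v] - F*[ij,u])/(EG - F^2)
Gamma_uuu = 2423/6979, Gamma_uuv = -1672/6979, Gamma_uvv = -9719/13958, Gamma_vuu = -519/6979, Gamma_vuv = 5704/6979, Gamma_vvv = 31/13958
X = (-1, 5/2), Y = (-1/4, -7/2) at the point

Answer: (nabla_X Y)^u = 306555/55832, (nabla_X Y)^v = 533851/55832


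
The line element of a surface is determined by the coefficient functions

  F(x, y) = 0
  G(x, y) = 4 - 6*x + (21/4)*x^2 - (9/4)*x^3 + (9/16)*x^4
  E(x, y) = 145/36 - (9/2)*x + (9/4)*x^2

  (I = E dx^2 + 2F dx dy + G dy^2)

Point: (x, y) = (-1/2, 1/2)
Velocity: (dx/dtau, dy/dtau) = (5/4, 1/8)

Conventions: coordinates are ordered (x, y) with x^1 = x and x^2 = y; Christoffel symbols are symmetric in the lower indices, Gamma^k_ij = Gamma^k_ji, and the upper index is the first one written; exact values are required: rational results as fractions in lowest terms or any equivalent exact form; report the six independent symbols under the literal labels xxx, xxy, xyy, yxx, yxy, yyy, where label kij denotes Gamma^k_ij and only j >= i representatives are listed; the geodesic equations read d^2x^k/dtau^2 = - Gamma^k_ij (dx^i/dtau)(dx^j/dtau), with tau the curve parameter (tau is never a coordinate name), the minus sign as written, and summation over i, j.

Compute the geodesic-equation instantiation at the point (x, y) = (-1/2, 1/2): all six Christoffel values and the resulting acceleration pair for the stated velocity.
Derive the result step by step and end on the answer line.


E = 985/144, F = 0, G = 2209/256 at the point
E_x = -27/4, E_y = 0, F_x = 0, F_y = 0, G_x = -423/32, G_y = 0
EG - F^2 = 2175865/36864;  g^inv = (36864/2175865) * [[2209/256, 0], [0, 985/144]]
first-kind symbols [ij,l] = (1/2)(d_i g_jl + d_j g_il - d_l g_ij): [xx,x] = E_x/2 = -27/8, [xx,y] = F_x - E_y/2 = 0, [xy,x] = E_y/2 = 0, [xy,y] = G_x/2 = -423/64, [yy,x] = F_y - G_x/2 = 423/64, [yy,y] = G_y/2 = 0
Gamma^x_ij = (G*[ij,x] - F*[ij,y])/(EG - F^2), Gamma^y_ij = (E*[ij,y] - F*[ij,x])/(EG - F^2)
Gamma_xxx = -486/985, Gamma_xxy = 0, Gamma_xyy = 3807/3940, Gamma_yxx = 0, Gamma_yxy = -36/47, Gamma_yyy = 0
d^2x/dtau^2 = -(Gamma_xxx*(5/4)^2 + 2*Gamma_xxy*(5/4)*(1/8) + Gamma_xyy*(1/8)^2) = 190593/252160
d^2y/dtau^2 = -(Gamma_yxx*(5/4)^2 + 2*Gamma_yxy*(5/4)*(1/8) + Gamma_yyy*(1/8)^2) = 45/188

Answer: Gamma_xxx = -486/985, Gamma_xxy = 0, Gamma_xyy = 3807/3940, Gamma_yxx = 0, Gamma_yxy = -36/47, Gamma_yyy = 0; accelerations (d^2x/dtau^2, d^2y/dtau^2) = (190593/252160, 45/188)


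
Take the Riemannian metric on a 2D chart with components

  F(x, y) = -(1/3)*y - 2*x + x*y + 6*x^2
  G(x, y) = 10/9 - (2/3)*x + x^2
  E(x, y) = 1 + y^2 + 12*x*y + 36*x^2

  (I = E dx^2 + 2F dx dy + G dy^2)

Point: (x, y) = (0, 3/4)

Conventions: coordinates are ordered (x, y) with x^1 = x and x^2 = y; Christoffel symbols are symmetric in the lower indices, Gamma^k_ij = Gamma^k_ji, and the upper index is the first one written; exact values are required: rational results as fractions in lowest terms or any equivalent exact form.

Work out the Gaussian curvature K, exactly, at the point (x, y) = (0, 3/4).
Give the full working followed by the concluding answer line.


E = 25/16, F = -1/4, G = 10/9, EG - F^2 = 241/144 at the point
E_x = 9, E_y = 3/2, F_x = -5/4, F_y = -1/3, G_x = -2/3, G_y = 0
E_yy = 2, F_xy = 1, G_xx = 2
Brioschi: K = (det M1 - det M2) / (EG - F^2)^2 with the standard first/second-derivative matrices M1, M2.
M1 = [[-E_yy/2 + F_xy - G_xx/2, E_x/2, F_x - E_y/2], [F_y - G_x/2, E, F], [G_y/2, F, G]] = [[-1, 9/2, -2], [0, 25/16, -1/4], [0, -1/4, 10/9]]; det M1 = -241/144
M2 = [[0, E_y/2, G_x/2], [E_y/2, E, F], [G_x/2, F, G]] = [[0, 3/4, -1/3], [3/4, 25/16, -1/4], [-1/3, -1/4, 10/9]]; det M2 = -97/144
det M1 - det M2 = -1; K = -1 / (241/144)^2 = -20736/58081

Answer: K = -20736/58081


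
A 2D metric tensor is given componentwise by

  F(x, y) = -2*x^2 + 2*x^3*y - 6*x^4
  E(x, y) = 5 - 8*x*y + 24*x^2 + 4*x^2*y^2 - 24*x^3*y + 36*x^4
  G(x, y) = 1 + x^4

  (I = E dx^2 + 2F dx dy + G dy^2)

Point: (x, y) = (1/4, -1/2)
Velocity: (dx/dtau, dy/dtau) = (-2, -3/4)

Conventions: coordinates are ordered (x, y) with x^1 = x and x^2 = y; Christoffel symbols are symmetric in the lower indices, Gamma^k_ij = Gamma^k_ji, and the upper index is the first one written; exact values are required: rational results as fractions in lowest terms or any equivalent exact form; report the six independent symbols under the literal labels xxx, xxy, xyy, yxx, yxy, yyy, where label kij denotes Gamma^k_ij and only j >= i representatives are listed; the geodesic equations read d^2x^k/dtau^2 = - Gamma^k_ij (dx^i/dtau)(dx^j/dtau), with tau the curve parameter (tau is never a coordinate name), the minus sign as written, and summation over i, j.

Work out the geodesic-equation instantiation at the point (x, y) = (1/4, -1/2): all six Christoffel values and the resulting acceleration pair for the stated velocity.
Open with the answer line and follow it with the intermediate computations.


Answer: Gamma_xxx = 2688/2021, Gamma_xxy = -336/2021, Gamma_xyy = 0, Gamma_yxx = -64/2021, Gamma_yxy = 8/2021, Gamma_yyy = 0; accelerations (d^2x/dtau^2, d^2y/dtau^2) = (-9744/2021, 232/2021)

E = 505/64, F = -21/128, G = 257/256 at the point
E_x = 21, E_y = -21/8, F_x = -25/16, F_y = 1/32, G_x = 1/16, G_y = 0
EG - F^2 = 2021/256;  g^inv = (256/2021) * [[257/256, 21/128], [21/128, 505/64]]
first-kind symbols [ij,l] = (1/2)(d_i g_jl + d_j g_il - d_l g_ij): [xx,x] = E_x/2 = 21/2, [xx,y] = F_x - E_y/2 = -1/4, [xy,x] = E_y/2 = -21/16, [xy,y] = G_x/2 = 1/32, [yy,x] = F_y - G_x/2 = 0, [yy,y] = G_y/2 = 0
Gamma^x_ij = (G*[ij,x] - F*[ij,y])/(EG - F^2), Gamma^y_ij = (E*[ij,y] - F*[ij,x])/(EG - F^2)
Gamma_xxx = 2688/2021, Gamma_xxy = -336/2021, Gamma_xyy = 0, Gamma_yxx = -64/2021, Gamma_yxy = 8/2021, Gamma_yyy = 0
d^2x/dtau^2 = -(Gamma_xxx*(-2)^2 + 2*Gamma_xxy*(-2)*(-3/4) + Gamma_xyy*(-3/4)^2) = -9744/2021
d^2y/dtau^2 = -(Gamma_yxx*(-2)^2 + 2*Gamma_yxy*(-2)*(-3/4) + Gamma_yyy*(-3/4)^2) = 232/2021


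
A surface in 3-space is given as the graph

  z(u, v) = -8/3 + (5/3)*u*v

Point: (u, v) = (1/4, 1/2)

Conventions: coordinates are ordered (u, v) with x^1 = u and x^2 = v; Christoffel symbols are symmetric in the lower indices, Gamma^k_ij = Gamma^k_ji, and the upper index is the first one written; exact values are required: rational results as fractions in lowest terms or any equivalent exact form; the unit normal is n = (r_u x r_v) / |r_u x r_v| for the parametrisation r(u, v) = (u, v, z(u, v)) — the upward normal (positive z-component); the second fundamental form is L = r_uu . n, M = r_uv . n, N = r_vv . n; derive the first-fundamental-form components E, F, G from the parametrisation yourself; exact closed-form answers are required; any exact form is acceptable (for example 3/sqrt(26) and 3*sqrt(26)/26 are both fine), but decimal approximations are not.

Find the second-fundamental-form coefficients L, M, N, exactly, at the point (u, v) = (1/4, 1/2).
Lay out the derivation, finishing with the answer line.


z_u = 5/6, z_v = 5/12, z_uu = 0, z_uv = 5/3, z_vv = 0
E = 61/36, F = 25/72, G = 169/144; answer radicand W^2 = 269/144
unnormalised second-form numerators: l = 0, m = 5/3, n = 0; L = l/sqrt(269/144), and similarly M = m/sqrt(W^2), N = n/sqrt(W^2)

Answer: L = 0, M = 20*sqrt(269)/269, N = 0


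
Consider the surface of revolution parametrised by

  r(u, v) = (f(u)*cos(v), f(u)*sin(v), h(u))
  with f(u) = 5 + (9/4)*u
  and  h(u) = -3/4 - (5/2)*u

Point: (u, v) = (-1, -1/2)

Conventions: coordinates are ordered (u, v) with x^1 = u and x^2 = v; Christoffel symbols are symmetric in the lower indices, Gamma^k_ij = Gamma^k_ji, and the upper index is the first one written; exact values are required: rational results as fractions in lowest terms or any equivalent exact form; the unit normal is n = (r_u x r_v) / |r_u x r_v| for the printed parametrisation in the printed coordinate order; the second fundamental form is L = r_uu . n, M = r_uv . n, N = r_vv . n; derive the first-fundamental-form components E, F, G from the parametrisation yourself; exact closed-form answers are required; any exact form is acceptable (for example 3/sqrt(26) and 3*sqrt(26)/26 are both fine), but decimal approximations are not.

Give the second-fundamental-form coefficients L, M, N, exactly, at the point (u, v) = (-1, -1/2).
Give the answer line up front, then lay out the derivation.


Answer: L = 0, M = 0, N = -55*sqrt(181)/362

f = 11/4, f' = 9/4, f'' = 0, h' = -5/2, h'' = 0
E = 181/16, F = 0, G = 121/16; answer radicand W^2 = 181/16
unnormalised second-form numerators: l = 0, m = 0, n = -55/8; L = l/sqrt(181/16), and similarly M = m/sqrt(W^2), N = n/sqrt(W^2)


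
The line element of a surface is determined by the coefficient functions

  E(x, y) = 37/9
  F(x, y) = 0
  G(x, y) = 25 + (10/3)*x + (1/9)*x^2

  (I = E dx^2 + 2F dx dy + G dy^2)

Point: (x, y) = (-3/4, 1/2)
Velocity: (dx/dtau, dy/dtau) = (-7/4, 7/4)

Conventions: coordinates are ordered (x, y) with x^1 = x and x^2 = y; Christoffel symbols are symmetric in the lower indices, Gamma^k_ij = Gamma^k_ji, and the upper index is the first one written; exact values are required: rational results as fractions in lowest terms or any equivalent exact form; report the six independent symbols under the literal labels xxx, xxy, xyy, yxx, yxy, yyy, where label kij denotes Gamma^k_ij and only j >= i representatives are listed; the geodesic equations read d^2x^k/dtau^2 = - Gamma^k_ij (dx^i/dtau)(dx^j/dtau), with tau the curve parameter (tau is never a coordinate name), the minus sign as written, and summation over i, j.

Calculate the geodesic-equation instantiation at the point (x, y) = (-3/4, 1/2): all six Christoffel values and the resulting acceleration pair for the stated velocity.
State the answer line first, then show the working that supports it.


Answer: Gamma_xxx = 0, Gamma_xxy = 0, Gamma_xyy = -57/148, Gamma_yxx = 0, Gamma_yxy = 4/57, Gamma_yyy = 0; accelerations (d^2x/dtau^2, d^2y/dtau^2) = (2793/2368, 49/114)

E = 37/9, F = 0, G = 361/16 at the point
E_x = 0, E_y = 0, F_x = 0, F_y = 0, G_x = 19/6, G_y = 0
EG - F^2 = 13357/144;  g^inv = (144/13357) * [[361/16, 0], [0, 37/9]]
first-kind symbols [ij,l] = (1/2)(d_i g_jl + d_j g_il - d_l g_ij): [xx,x] = E_x/2 = 0, [xx,y] = F_x - E_y/2 = 0, [xy,x] = E_y/2 = 0, [xy,y] = G_x/2 = 19/12, [yy,x] = F_y - G_x/2 = -19/12, [yy,y] = G_y/2 = 0
Gamma^x_ij = (G*[ij,x] - F*[ij,y])/(EG - F^2), Gamma^y_ij = (E*[ij,y] - F*[ij,x])/(EG - F^2)
Gamma_xxx = 0, Gamma_xxy = 0, Gamma_xyy = -57/148, Gamma_yxx = 0, Gamma_yxy = 4/57, Gamma_yyy = 0
d^2x/dtau^2 = -(Gamma_xxx*(-7/4)^2 + 2*Gamma_xxy*(-7/4)*(7/4) + Gamma_xyy*(7/4)^2) = 2793/2368
d^2y/dtau^2 = -(Gamma_yxx*(-7/4)^2 + 2*Gamma_yxy*(-7/4)*(7/4) + Gamma_yyy*(7/4)^2) = 49/114


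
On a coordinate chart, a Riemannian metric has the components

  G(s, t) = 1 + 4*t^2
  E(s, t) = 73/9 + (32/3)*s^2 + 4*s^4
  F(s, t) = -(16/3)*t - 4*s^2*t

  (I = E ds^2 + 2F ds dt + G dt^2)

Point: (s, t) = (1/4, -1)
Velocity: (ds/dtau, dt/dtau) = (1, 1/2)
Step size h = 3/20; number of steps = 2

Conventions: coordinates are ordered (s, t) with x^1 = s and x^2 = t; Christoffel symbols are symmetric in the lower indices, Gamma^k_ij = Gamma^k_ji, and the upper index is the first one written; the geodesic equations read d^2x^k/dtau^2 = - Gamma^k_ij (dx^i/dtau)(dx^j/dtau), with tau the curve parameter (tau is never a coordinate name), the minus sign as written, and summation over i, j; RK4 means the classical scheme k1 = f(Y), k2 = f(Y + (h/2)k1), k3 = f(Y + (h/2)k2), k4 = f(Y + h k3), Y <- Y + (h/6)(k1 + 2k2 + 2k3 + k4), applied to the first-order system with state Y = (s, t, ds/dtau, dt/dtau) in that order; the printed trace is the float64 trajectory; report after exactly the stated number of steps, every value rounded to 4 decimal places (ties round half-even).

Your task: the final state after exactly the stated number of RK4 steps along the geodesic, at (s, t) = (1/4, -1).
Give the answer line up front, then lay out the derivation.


Answer: s = 0.5414, t = -0.8555, ds/dtau = 0.9314, dt/dtau = 0.4585

f(Y) = (ds/dtau, dt/dtau, -Gamma^s_ij Y'^i Y'^j, -Gamma^t_ij Y'^i Y'^j) with the Gammas evaluated at the stage position; h = 0.150000; intermediate values shown to 6 dp
step 0: s = 0.2500, t = -1.0000, ds/dtau = 1.0000, dt/dtau = 0.5000
step 1:
  k1: at (s, t) = (0.250000, -1.000000), (ds/dtau, dt/dtau) = (1.000000, 0.500000); Gamma_sss = 0.218211, Gamma_sst = 0.000000, Gamma_stt = -0.436423, Gamma_tss = 0.156331, Gamma_tst = 0.000000, Gamma_ttt = -0.312661; k1 = (1.000000, 0.500000, -0.109106, -0.078165)
  k2: at (s, t) = (0.325000, -0.962500), (ds/dtau, dt/dtau) = (0.991817, 0.494138); Gamma_sss = 0.288057, Gamma_sst = 0.000000, Gamma_stt = -0.443164, Gamma_tss = 0.192677, Gamma_tst = 0.000000, Gamma_ttt = -0.296427; k2 = (0.991817, 0.494138, -0.175154, -0.117158)
  k3: at (s, t) = (0.324386, -0.962940), (ds/dtau, dt/dtau) = (0.986863, 0.491213); Gamma_sss = 0.287460, Gamma_sst = 0.000000, Gamma_stt = -0.443083, Gamma_tss = 0.192419, Gamma_tst = 0.000000, Gamma_ttt = -0.296590; k3 = (0.986863, 0.491213, -0.173045, -0.115833)
  k4: at (s, t) = (0.398030, -0.926318), (ds/dtau, dt/dtau) = (0.974043, 0.482625); Gamma_sss = 0.356250, Gamma_sst = 0.000000, Gamma_stt = -0.447517, Gamma_tss = 0.221216, Gamma_tst = 0.000000, Gamma_ttt = -0.277889; k4 = (0.974043, 0.482625, -0.233757, -0.145153)
  Y <- Y + (h/6)(k1 + 2k2 + 2k3 + k4): s = 0.3983, t = -0.9262, ds/dtau = 0.9740, dt/dtau = 0.4828
step 2:
  k1: at (s, t) = (0.398285, -0.926167), (ds/dtau, dt/dtau) = (0.974018, 0.482768); Gamma_sss = 0.356493, Gamma_sst = 0.000000, Gamma_stt = -0.447534, Gamma_tss = 0.221300, Gamma_tst = 0.000000, Gamma_ttt = -0.277816; k1 = (0.974018, 0.482768, -0.233904, -0.145201)
  k2: at (s, t) = (0.471336, -0.889959), (ds/dtau, dt/dtau) = (0.956476, 0.471877); Gamma_sss = 0.423598, Gamma_sst = 0.000000, Gamma_stt = -0.449359, Gamma_tss = 0.242358, Gamma_tst = 0.000000, Gamma_ttt = -0.257096; k2 = (0.956476, 0.471877, -0.287469, -0.164473)
  k3: at (s, t) = (0.470021, -0.890776), (ds/dtau, dt/dtau) = (0.952458, 0.470432); Gamma_sss = 0.422372, Gamma_sst = 0.000000, Gamma_stt = -0.449312, Gamma_tss = 0.242071, Gamma_tst = 0.000000, Gamma_ttt = -0.257510; k3 = (0.952458, 0.470432, -0.283730, -0.162612)
  k4: at (s, t) = (0.541154, -0.855602), (ds/dtau, dt/dtau) = (0.931459, 0.458376); Gamma_sss = 0.485322, Gamma_sst = 0.000000, Gamma_stt = -0.448414, Gamma_tss = 0.255348, Gamma_tst = 0.000000, Gamma_ttt = -0.235929; k4 = (0.931459, 0.458376, -0.326857, -0.171973)
  Y <- Y + (h/6)(k1 + 2k2 + 2k3 + k4): s = 0.5414, t = -0.8555, ds/dtau = 0.9314, dt/dtau = 0.4585


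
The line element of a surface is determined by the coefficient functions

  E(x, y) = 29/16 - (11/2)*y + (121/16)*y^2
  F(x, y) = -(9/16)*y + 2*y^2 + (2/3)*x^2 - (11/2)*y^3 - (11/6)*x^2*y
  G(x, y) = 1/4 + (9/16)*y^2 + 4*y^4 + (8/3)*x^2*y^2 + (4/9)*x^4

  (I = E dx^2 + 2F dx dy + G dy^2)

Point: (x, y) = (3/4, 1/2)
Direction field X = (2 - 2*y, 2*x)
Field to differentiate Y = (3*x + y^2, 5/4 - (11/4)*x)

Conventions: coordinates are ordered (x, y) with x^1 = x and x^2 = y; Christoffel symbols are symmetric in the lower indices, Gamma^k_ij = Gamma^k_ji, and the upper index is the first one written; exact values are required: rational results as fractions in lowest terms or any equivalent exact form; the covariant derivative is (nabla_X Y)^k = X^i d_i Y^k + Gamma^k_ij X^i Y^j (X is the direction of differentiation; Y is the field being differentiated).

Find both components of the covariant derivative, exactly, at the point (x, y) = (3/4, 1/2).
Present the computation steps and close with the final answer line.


E = 61/64, F = -39/64, G = 37/32 at the point
E_x = 0, E_y = 33/16, F_x = -3/8, F_y = -119/32, G_x = 7/4, G_y = 65/16
EG - F^2 = 2993/4096;  g^inv = (4096/2993) * [[37/32, 39/64], [39/64, 61/64]]
first-kind symbols [ij,l] = (1/2)(d_i g_jl + d_j g_il - d_l g_ij): [xx,x] = E_x/2 = 0, [xx,y] = F_x - E_y/2 = -45/32, [xy,x] = E_y/2 = 33/32, [xy,y] = G_x/2 = 7/8, [yy,x] = F_y - G_x/2 = -147/32, [yy,y] = G_y/2 = 65/32
Gamma^x_ij = (G*[ij,x] - F*[ij,y])/(EG - F^2), Gamma^y_ij = (E*[ij,y] - F*[ij,x])/(EG - F^2)
Gamma_xxx = -3510/2993, Gamma_xxy = 7068/2993, Gamma_xyy = -16686/2993, Gamma_yxx = -5490/2993, Gamma_yxy = 5990/2993, Gamma_yyy = -3536/2993
X = (1, 3/2), Y = (5/2, -13/16) at the point

Answer: (nabla_X Y)^x = 732669/47888, (nabla_X Y)^y = -405/23944


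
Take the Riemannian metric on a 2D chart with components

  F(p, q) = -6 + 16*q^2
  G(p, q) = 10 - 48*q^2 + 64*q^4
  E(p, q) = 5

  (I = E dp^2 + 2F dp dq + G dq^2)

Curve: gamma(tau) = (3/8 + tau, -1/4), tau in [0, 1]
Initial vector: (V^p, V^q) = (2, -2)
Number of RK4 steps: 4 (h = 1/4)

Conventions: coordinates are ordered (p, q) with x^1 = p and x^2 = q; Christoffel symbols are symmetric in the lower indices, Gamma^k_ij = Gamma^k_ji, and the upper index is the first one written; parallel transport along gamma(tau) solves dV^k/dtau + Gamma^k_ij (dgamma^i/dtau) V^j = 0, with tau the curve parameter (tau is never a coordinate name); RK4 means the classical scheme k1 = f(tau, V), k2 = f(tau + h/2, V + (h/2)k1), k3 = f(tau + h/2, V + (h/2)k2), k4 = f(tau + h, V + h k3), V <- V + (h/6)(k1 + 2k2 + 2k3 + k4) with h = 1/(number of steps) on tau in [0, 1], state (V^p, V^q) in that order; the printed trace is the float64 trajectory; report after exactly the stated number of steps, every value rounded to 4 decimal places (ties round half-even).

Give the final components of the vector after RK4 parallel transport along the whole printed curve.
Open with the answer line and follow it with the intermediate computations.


Answer: V^p = 2.0000, V^q = -2.0000

gamma'(tau) = (1, 0); f(tau, V)^k = -Gamma^k_ij(gamma(tau)) gamma'^i(tau) V^j; h = 1/4; intermediate values shown to 6 dp
curve data and Christoffel symbols at the stage parameters:
  tau = 0.000000: gamma = (0.375000, -0.250000), gamma' = (1.000000, 0.000000); Gamma_ppp = 0.000000, Gamma_ppq = 0.000000, Gamma_pqq = -0.711111, Gamma_qpp = 0.000000, Gamma_qpq = 0.000000, Gamma_qqq = 0.888889
  tau = 0.125000: gamma = (0.500000, -0.250000), gamma' = (1.000000, 0.000000); Gamma_ppp = 0.000000, Gamma_ppq = 0.000000, Gamma_pqq = -0.711111, Gamma_qpp = 0.000000, Gamma_qpq = 0.000000, Gamma_qqq = 0.888889
  tau = 0.250000: gamma = (0.625000, -0.250000), gamma' = (1.000000, 0.000000); Gamma_ppp = 0.000000, Gamma_ppq = 0.000000, Gamma_pqq = -0.711111, Gamma_qpp = 0.000000, Gamma_qpq = 0.000000, Gamma_qqq = 0.888889
  tau = 0.375000: gamma = (0.750000, -0.250000), gamma' = (1.000000, 0.000000); Gamma_ppp = 0.000000, Gamma_ppq = 0.000000, Gamma_pqq = -0.711111, Gamma_qpp = 0.000000, Gamma_qpq = 0.000000, Gamma_qqq = 0.888889
  tau = 0.500000: gamma = (0.875000, -0.250000), gamma' = (1.000000, 0.000000); Gamma_ppp = 0.000000, Gamma_ppq = 0.000000, Gamma_pqq = -0.711111, Gamma_qpp = 0.000000, Gamma_qpq = 0.000000, Gamma_qqq = 0.888889
  tau = 0.625000: gamma = (1.000000, -0.250000), gamma' = (1.000000, 0.000000); Gamma_ppp = 0.000000, Gamma_ppq = 0.000000, Gamma_pqq = -0.711111, Gamma_qpp = 0.000000, Gamma_qpq = 0.000000, Gamma_qqq = 0.888889
  tau = 0.750000: gamma = (1.125000, -0.250000), gamma' = (1.000000, 0.000000); Gamma_ppp = 0.000000, Gamma_ppq = 0.000000, Gamma_pqq = -0.711111, Gamma_qpp = 0.000000, Gamma_qpq = 0.000000, Gamma_qqq = 0.888889
  tau = 0.875000: gamma = (1.250000, -0.250000), gamma' = (1.000000, 0.000000); Gamma_ppp = 0.000000, Gamma_ppq = 0.000000, Gamma_pqq = -0.711111, Gamma_qpp = 0.000000, Gamma_qpq = 0.000000, Gamma_qqq = 0.888889
  tau = 1.000000: gamma = (1.375000, -0.250000), gamma' = (1.000000, 0.000000); Gamma_ppp = 0.000000, Gamma_ppq = 0.000000, Gamma_pqq = -0.711111, Gamma_qpp = 0.000000, Gamma_qpq = 0.000000, Gamma_qqq = 0.888889
step 0: V^p = 2.0000, V^q = -2.0000
step 1: k1 = (0.000000, 0.000000), k2 = (0.000000, 0.000000), k3 = (0.000000, 0.000000), k4 = (0.000000, 0.000000); V <- V + (h/6)(k1 + 2k2 + 2k3 + k4): V^p = 2.0000, V^q = -2.0000
step 2: k1 = (0.000000, 0.000000), k2 = (0.000000, 0.000000), k3 = (0.000000, 0.000000), k4 = (0.000000, 0.000000); V <- V + (h/6)(k1 + 2k2 + 2k3 + k4): V^p = 2.0000, V^q = -2.0000
step 3: k1 = (0.000000, 0.000000), k2 = (0.000000, 0.000000), k3 = (0.000000, 0.000000), k4 = (0.000000, 0.000000); V <- V + (h/6)(k1 + 2k2 + 2k3 + k4): V^p = 2.0000, V^q = -2.0000
step 4: k1 = (0.000000, 0.000000), k2 = (0.000000, 0.000000), k3 = (0.000000, 0.000000), k4 = (0.000000, 0.000000); V <- V + (h/6)(k1 + 2k2 + 2k3 + k4): V^p = 2.0000, V^q = -2.0000
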